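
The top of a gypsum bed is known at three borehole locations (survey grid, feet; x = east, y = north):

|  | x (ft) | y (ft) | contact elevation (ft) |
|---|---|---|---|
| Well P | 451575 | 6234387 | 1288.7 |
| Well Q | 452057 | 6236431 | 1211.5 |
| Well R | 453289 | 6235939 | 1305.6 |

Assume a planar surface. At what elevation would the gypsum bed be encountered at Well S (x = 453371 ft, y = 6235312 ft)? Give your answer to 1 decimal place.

1342.2 ft

Two edge vectors: Well P→Well Q = (482, 2044, -77.2), Well P→Well R = (1714, 1552, 16.9).
Normal n = (Well P→Well Q) × (Well P→Well R) = (154358, -140466.6, -2755352).
So ∂z/∂x = −n_x/n_z = 0.056021154 and ∂z/∂y = −n_y/n_z = −0.050979548.
Intercept c from Well P: 1288.7 − 25297.75 + 317826.23 = 293817.18.
At (453371, 6235312): z = 25398.4 − 317873.4 + 293817.18 = 1342.2 ft.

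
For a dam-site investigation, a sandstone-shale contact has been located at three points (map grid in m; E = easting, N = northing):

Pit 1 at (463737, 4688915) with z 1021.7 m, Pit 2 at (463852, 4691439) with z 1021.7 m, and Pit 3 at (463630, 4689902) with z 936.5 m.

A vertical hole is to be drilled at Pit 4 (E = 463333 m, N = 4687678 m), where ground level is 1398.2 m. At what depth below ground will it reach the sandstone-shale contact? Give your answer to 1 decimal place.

571.4 m

Two edge vectors: Pit 1→Pit 2 = (115, 2524, 0), Pit 1→Pit 3 = (-107, 987, -85.2).
Normal n = (Pit 1→Pit 2) × (Pit 1→Pit 3) = (-215044.8, 9798, 383573).
So ∂z/∂E = −n_x/n_z = 0.560635915 and ∂z/∂N = −n_y/n_z = −0.025544029.
Intercept c from Pit 1: 1021.7 − 259987.62 + 119773.78 = −139192.13.
At (463333, 4687678): z_contact = 259761.12 − 119742.18 − 139192.13 = 826.80 m.
Depth below ground = 1398.2 − 826.80 = 571.4 m.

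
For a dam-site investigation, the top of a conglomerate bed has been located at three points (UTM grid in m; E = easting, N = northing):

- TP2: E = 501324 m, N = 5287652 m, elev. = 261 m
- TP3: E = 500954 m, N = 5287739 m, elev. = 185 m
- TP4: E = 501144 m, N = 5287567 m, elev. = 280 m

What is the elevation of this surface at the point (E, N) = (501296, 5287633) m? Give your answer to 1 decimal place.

266.5 m

Let the plane be z = a·E + b·N + c.
TP3−TP2: −370a + 87b = −76;  TP4−TP2: −180a − 85b = 19.
Solving gives a = 0.102037784, b = −0.439609425.
Then c = 261 − a·501324 − b·5287652 = 2273608.66.
At (501296, 5287633): z = 51151.1 − 2324493.3 + 2273608.66 = 266.5 m.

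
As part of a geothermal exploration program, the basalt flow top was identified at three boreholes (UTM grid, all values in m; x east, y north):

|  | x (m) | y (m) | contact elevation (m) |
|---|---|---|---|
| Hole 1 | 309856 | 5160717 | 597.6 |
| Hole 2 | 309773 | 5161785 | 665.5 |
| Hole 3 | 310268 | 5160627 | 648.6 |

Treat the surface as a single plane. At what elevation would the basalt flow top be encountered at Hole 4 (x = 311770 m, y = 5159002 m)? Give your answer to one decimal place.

738.0 m

Two edge vectors: Hole 1→Hole 2 = (-83, 1068, 67.9), Hole 1→Hole 3 = (412, -90, 51).
Normal n = (Hole 1→Hole 2) × (Hole 1→Hole 3) = (60579, 32207.8, -432546).
So ∂z/∂x = −n_x/n_z = 0.140052156 and ∂z/∂y = −n_y/n_z = 0.074460982.
Intercept c from Hole 1: 597.6 − 43396.00 − 384272.06 = −427070.46.
At (311770, 5159002): z = 43664.1 + 384144.4 − 427070.46 = 738.0 m.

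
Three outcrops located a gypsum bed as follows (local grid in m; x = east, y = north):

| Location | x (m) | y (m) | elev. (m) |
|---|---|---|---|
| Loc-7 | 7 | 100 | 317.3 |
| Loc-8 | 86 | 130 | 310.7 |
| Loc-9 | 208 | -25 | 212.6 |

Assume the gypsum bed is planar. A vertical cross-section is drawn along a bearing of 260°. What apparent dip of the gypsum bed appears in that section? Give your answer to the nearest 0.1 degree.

9.6°

Let the plane be z = a·x + b·y + c.
Loc-8−Loc-7: 79a + 30b = −6.6;  Loc-9−Loc-7: 201a − 125b = −104.7.
Solving gives a = −0.24936, b = 0.43664.
Unit vector along 260° is (sin 260°, cos 260°) = (-0.9848, -0.1736).
Slope in that direction = a·(-0.9848) + b·(-0.1736) = 0.16975.
Apparent dip = arctan|0.16975| = 9.6° (true dip is 26.7°, so apparent ≤ true as expected).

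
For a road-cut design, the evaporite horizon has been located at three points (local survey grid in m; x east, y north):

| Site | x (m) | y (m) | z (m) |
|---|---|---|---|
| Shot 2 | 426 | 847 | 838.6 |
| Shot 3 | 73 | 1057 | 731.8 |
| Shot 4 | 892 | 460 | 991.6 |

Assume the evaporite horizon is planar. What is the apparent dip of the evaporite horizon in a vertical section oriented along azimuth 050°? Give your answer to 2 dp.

6.37°

Two edge vectors: Shot 2→Shot 3 = (-353, 210, -106.8), Shot 2→Shot 4 = (466, -387, 153).
Normal n = (Shot 2→Shot 3) × (Shot 2→Shot 4) = (-9201.6, 4240.2, 38751).
So ∂z/∂x = −n_x/n_z = 0.23745 and ∂z/∂y = −n_y/n_z = −0.10942.
Unit vector along 050° is (sin 50°, cos 50°) = (0.7660, 0.6428).
Slope in that direction = a·(0.7660) + b·(0.6428) = 0.11157.
Apparent dip = arctan|0.11157| = 6.37° (true dip is 14.7°, so apparent ≤ true as expected).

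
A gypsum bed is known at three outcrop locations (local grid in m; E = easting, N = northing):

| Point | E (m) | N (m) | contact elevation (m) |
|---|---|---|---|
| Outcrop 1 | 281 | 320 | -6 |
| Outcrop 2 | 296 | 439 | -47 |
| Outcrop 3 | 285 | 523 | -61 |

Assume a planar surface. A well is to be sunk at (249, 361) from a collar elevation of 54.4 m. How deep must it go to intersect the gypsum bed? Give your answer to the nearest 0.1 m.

Let the plane be z = a·E + b·N + c.
Outcrop 2−Outcrop 1: 15a + 119b = −41;  Outcrop 3−Outcrop 1: 4a + 203b = −55.
Solving gives a = −0.69210, b = −0.25730.
Then c = -6 − a·281 − b·320 = 270.82.
At (249, 361): z_contact = −172.33 − 92.88 + 270.82 = 5.60 m.
Depth below ground = 54.4 − 5.60 = 48.8 m.

48.8 m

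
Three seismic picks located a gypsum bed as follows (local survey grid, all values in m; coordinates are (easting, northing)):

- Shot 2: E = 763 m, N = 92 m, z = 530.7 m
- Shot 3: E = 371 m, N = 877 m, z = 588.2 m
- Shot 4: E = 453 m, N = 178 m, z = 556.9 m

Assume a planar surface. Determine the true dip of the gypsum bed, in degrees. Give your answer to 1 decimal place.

4.7°

Two edge vectors: Shot 2→Shot 3 = (-392, 785, 57.5), Shot 2→Shot 4 = (-310, 86, 26.2).
Normal n = (Shot 2→Shot 3) × (Shot 2→Shot 4) = (15622, -7554.6, 209638).
So ∂z/∂E = −n_x/n_z = −0.07452 and ∂z/∂N = −n_y/n_z = 0.03604.
Gradient magnitude |∇z| = √(a² + b²) = √(0.00555 + 0.00130) = 0.08277.
True dip = arctan(0.08277) = 4.7°, dipping toward ESE (azimuth ≈ 116°).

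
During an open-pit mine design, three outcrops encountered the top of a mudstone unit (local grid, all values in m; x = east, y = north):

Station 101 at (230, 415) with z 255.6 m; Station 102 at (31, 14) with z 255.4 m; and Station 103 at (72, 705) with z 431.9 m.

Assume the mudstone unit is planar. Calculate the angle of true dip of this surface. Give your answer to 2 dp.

33.09°

Two edge vectors: Station 101→Station 102 = (-199, -401, -0.2), Station 101→Station 103 = (-158, 290, 176.3).
Normal n = (Station 101→Station 102) × (Station 101→Station 103) = (-70638.3, 35115.3, -121068).
So ∂z/∂x = −n_x/n_z = −0.58346 and ∂z/∂y = −n_y/n_z = 0.29005.
Gradient magnitude |∇z| = √(a² + b²) = √(0.34043 + 0.08413) = 0.65158.
True dip = arctan(0.65158) = 33.09°, dipping toward ESE (azimuth ≈ 116°).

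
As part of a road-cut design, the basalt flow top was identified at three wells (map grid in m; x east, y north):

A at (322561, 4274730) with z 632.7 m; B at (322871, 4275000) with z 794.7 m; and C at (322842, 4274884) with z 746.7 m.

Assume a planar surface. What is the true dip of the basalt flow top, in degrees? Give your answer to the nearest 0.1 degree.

22.6°

Two edge vectors: A→B = (310, 270, 162), A→C = (281, 154, 114).
Normal n = (A→B) × (A→C) = (5832, 10182, -28130).
So ∂z/∂x = −n_x/n_z = 0.20732 and ∂z/∂y = −n_y/n_z = 0.36196.
Gradient magnitude |∇z| = √(a² + b²) = √(0.04298 + 0.13102) = 0.41713.
True dip = arctan(0.41713) = 22.6°, dipping toward SSW (azimuth ≈ 210°).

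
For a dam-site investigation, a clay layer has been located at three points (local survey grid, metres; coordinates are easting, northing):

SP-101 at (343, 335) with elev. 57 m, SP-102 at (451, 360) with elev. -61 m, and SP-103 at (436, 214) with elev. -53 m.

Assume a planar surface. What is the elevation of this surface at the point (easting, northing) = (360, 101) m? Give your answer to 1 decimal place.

Two edge vectors: SP-101→SP-102 = (108, 25, -118), SP-101→SP-103 = (93, -121, -110).
Normal n = (SP-101→SP-102) × (SP-101→SP-103) = (-17028, 906, -15393).
So ∂z/∂easting = −n_x/n_z = −1.10622 and ∂z/∂northing = −n_y/n_z = 0.05886.
Intercept c from SP-101: 57 + 379.43 − 19.72 = 416.72.
At (360, 101): z = −398.2 + 5.9 + 416.72 = 24.4 m.

24.4 m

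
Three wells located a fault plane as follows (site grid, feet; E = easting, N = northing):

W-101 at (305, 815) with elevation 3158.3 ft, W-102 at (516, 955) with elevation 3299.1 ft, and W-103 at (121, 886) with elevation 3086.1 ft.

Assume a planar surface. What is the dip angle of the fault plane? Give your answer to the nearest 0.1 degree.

29.2°

Let the plane be z = a·E + b·N + c.
W-102−W-101: 211a + 140b = 140.8;  W-103−W-101: −184a + 71b = −72.2.
Solving gives a = 0.49348, b = 0.26197.
Gradient magnitude |∇z| = √(a² + b²) = √(0.24352 + 0.06863) = 0.55870.
True dip = arctan(0.55870) = 29.2°, dipping toward WSW (azimuth ≈ 242°).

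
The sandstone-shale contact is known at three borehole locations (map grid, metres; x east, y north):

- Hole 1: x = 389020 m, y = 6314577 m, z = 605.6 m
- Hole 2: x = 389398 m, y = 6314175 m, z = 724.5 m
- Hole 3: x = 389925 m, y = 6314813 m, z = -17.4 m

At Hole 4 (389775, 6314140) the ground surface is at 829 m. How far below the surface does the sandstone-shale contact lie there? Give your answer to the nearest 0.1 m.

263.1 m

Two edge vectors: Hole 1→Hole 2 = (378, -402, 118.9), Hole 1→Hole 3 = (905, 236, -623).
Normal n = (Hole 1→Hole 2) × (Hole 1→Hole 3) = (222385.6, 343098.5, 453018).
So ∂z/∂x = −n_x/n_z = −0.490897933 and ∂z/∂y = −n_y/n_z = −0.757361738.
Intercept c from Hole 1: 605.6 + 190969.11 + 4782419.01 = 4973993.73.
At (389775, 6314140): z_contact = −191339.74 − 4782088.05 + 4973993.73 = 565.94 m.
Depth below ground = 829 − 565.94 = 263.1 m.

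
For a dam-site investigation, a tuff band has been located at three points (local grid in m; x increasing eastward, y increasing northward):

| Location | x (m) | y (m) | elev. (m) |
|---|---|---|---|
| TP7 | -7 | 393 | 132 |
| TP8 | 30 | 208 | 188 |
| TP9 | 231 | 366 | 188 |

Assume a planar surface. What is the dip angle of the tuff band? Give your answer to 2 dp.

Let the plane be z = a·x + b·y + c.
TP8−TP7: 37a − 185b = 56;  TP9−TP7: 238a − 27b = 56.
Solving gives a = 0.20562, b = −0.26158.
Gradient magnitude |∇z| = √(a² + b²) = √(0.04228 + 0.06842) = 0.33272.
True dip = arctan(0.33272) = 18.40°, dipping toward NW (azimuth ≈ 322°).

18.40°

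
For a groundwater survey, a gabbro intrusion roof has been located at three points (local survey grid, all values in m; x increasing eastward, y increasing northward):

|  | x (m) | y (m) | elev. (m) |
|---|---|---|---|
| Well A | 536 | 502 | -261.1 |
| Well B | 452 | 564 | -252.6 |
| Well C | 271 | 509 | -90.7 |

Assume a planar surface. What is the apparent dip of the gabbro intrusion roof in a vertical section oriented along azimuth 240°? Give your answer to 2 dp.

Let the plane be z = a·x + b·y + c.
Well B−Well A: −84a + 62b = 8.5;  Well C−Well A: −265a + 7b = 170.4.
Solving gives a = −0.66313, b = −0.76134.
Unit vector along 240° is (sin 240°, cos 240°) = (-0.8660, -0.5000).
Slope in that direction = a·(-0.8660) + b·(-0.5000) = 0.95496.
Apparent dip = arctan|0.95496| = 43.68° (true dip is 45.3°, so apparent ≤ true as expected).

43.68°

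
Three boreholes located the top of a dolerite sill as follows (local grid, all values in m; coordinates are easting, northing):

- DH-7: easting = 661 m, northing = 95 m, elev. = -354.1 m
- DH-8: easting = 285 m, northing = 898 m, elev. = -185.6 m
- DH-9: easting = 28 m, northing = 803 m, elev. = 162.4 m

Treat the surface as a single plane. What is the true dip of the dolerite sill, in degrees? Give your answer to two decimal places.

51.85°

Let the plane be z = a·easting + b·northing + c.
DH-8−DH-7: −376a + 803b = 168.5;  DH-9−DH-7: −633a + 708b = 516.5.
Solving gives a = −1.22042, b = −0.36161.
Gradient magnitude |∇z| = √(a² + b²) = √(1.48941 + 0.13076) = 1.27286.
True dip = arctan(1.27286) = 51.85°, dipping toward ENE (azimuth ≈ 073°).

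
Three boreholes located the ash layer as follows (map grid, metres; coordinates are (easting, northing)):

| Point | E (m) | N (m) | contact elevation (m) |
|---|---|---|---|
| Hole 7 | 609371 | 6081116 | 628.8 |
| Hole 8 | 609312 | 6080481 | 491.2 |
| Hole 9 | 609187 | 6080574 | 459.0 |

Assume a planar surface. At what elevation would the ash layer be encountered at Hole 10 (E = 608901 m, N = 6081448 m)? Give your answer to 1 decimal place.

Let the plane be z = a·E + b·N + c.
Hole 8−Hole 7: −59a − 635b = −137.6;  Hole 9−Hole 7: −184a − 542b = −169.8.
Solving gives a = 0.391739530, b = 0.180295067.
Then c = 628.8 − a·609371 − b·6081116 = −1334481.13.
At (608901, 6081448): z = 238530.6 + 1096455.1 − 1334481.13 = 504.5 m.

504.5 m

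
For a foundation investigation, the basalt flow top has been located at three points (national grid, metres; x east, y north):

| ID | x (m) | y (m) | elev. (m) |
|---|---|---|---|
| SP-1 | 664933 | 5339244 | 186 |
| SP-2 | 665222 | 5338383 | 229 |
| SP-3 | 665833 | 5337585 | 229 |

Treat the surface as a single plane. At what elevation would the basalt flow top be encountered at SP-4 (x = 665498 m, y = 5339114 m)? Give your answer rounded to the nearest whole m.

132 m

Two edge vectors: SP-1→SP-2 = (289, -861, 43), SP-1→SP-3 = (900, -1659, 43).
Normal n = (SP-1→SP-2) × (SP-1→SP-3) = (34314, 26273, 295449).
So ∂z/∂x = −n_x/n_z = −0.11614187 and ∂z/∂y = −n_y/n_z = −0.08892567.
Intercept c from SP-1: 186 + 77226.56 + 474795.85 = 552208.41.
At (665498, 5339114): z = −77292.2 − 474784.3 + 552208.41 = 131.9 m.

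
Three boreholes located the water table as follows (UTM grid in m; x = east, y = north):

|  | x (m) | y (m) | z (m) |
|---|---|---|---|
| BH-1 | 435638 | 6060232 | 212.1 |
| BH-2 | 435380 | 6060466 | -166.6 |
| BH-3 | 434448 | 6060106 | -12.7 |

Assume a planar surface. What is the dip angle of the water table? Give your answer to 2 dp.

Let the plane be z = a·x + b·y + c.
BH-2−BH-1: −258a + 234b = −378.7;  BH-3−BH-1: −1190a − 126b = −224.8.
Solving gives a = 0.32260, b = −1.26268.
Gradient magnitude |∇z| = √(a² + b²) = √(0.10407 + 1.59437) = 1.30324.
True dip = arctan(1.30324) = 52.50°, dipping toward NNW (azimuth ≈ 346°).

52.50°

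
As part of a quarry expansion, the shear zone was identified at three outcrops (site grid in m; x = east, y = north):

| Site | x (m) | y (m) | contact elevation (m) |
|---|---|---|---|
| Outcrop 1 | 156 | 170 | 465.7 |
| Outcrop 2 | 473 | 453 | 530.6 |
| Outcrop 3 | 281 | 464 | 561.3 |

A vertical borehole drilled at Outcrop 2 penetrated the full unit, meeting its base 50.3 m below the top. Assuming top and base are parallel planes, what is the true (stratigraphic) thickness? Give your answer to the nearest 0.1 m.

46.6 m

Two edge vectors: Outcrop 1→Outcrop 2 = (317, 283, 64.9), Outcrop 1→Outcrop 3 = (125, 294, 95.6).
Normal n = (Outcrop 1→Outcrop 2) × (Outcrop 1→Outcrop 3) = (7974.2, -22192.7, 57823).
So ∂z/∂x = −n_x/n_z = −0.13791 and ∂z/∂y = −n_y/n_z = 0.38380.
|∇z| = √(a²+b²) = 0.40783, so dip δ = arctan(0.40783) = 22.19°.
True thickness = vertical thickness × cos δ = 50.3 × cos 22.19° = 46.6 m.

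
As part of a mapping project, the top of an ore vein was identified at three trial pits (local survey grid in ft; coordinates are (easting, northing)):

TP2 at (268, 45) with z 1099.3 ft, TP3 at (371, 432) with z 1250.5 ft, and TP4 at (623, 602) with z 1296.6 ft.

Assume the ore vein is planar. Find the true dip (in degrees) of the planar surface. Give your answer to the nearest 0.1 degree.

23.2°

Two edge vectors: TP2→TP3 = (103, 387, 151.2), TP2→TP4 = (355, 557, 197.3).
Normal n = (TP2→TP3) × (TP2→TP4) = (-7863.3, 33354.1, -80014).
So ∂z/∂E = −n_x/n_z = −0.09827 and ∂z/∂N = −n_y/n_z = 0.41685.
Gradient magnitude |∇z| = √(a² + b²) = √(0.00966 + 0.17377) = 0.42828.
True dip = arctan(0.42828) = 23.2°, dipping toward SSE (azimuth ≈ 167°).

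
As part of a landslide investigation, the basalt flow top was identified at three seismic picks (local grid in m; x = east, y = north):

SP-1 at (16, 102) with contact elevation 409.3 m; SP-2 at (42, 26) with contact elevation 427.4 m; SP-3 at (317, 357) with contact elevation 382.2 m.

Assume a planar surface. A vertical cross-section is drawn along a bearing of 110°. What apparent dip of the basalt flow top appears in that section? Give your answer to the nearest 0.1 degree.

8.7°

Two edge vectors: SP-1→SP-2 = (26, -76, 18.1), SP-1→SP-3 = (301, 255, -27.1).
Normal n = (SP-1→SP-2) × (SP-1→SP-3) = (-2555.9, 6152.7, 29506).
So ∂z/∂x = −n_x/n_z = 0.08662 and ∂z/∂y = −n_y/n_z = −0.20852.
Unit vector along 110° is (sin 110°, cos 110°) = (0.9397, -0.3420).
Slope in that direction = a·(0.9397) + b·(-0.3420) = 0.15272.
Apparent dip = arctan|0.15272| = 8.7° (true dip is 12.7°, so apparent ≤ true as expected).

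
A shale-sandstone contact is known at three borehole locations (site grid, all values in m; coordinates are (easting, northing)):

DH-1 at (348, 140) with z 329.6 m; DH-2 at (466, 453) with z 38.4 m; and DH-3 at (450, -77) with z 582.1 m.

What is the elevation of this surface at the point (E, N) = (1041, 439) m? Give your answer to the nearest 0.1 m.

211.2 m

Two edge vectors: DH-1→DH-2 = (118, 313, -291.2), DH-1→DH-3 = (102, -217, 252.5).
Normal n = (DH-1→DH-2) × (DH-1→DH-3) = (15842.1, -59497.4, -57532).
So ∂z/∂E = −n_x/n_z = 0.275362 and ∂z/∂N = −n_y/n_z = −1.034162.
Intercept c from DH-1: 329.6 − 95.83 + 144.78 = 378.56.
At (1041, 439): z = 286.7 − 454.0 + 378.56 = 211.2 m.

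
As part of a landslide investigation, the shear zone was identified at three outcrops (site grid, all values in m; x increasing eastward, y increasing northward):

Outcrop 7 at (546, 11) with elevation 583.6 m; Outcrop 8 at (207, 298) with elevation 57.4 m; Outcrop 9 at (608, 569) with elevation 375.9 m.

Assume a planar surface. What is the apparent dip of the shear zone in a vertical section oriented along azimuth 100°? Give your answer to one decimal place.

Let the plane be z = a·x + b·y + c.
Outcrop 8−Outcrop 7: −339a + 287b = −526.2;  Outcrop 9−Outcrop 7: 62a + 558b = −207.7.
Solving gives a = 1.13072, b = −0.49786.
Unit vector along 100° is (sin 100°, cos 100°) = (0.9848, -0.1736).
Slope in that direction = a·(0.9848) + b·(-0.1736) = 1.20000.
Apparent dip = arctan|1.20000| = 50.2° (true dip is 51.0°, so apparent ≤ true as expected).

50.2°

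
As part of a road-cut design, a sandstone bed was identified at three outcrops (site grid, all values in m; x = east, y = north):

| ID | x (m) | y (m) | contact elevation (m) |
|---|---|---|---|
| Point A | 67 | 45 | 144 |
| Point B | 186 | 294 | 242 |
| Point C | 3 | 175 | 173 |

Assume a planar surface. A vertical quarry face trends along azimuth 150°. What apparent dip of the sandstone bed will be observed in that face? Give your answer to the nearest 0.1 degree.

Let the plane be z = a·x + b·y + c.
Point B−Point A: 119a + 249b = 98;  Point C−Point A: −64a + 130b = 29.
Solving gives a = 0.17573, b = 0.30959.
Unit vector along 150° is (sin 150°, cos 150°) = (0.5000, -0.8660).
Slope in that direction = a·(0.5000) + b·(-0.8660) = −0.18025.
Apparent dip = arctan|0.18025| = 10.2° (true dip is 19.6°, so apparent ≤ true as expected).

10.2°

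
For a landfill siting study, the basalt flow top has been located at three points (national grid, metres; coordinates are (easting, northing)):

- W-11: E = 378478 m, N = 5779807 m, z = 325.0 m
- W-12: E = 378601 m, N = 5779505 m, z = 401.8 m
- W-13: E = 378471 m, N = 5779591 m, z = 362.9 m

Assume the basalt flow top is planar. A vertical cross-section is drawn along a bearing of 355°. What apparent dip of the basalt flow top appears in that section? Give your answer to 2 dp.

11.10°

Let the plane be z = a·E + b·N + c.
W-12−W-11: 123a − 302b = 76.8;  W-13−W-11: −7a − 216b = 37.9.
Solving gives a = 0.17931, b = −0.18127.
Unit vector along 355° is (sin 355°, cos 355°) = (-0.0872, 0.9962).
Slope in that direction = a·(-0.0872) + b·(0.9962) = −0.19621.
Apparent dip = arctan|0.19621| = 11.10° (true dip is 14.3°, so apparent ≤ true as expected).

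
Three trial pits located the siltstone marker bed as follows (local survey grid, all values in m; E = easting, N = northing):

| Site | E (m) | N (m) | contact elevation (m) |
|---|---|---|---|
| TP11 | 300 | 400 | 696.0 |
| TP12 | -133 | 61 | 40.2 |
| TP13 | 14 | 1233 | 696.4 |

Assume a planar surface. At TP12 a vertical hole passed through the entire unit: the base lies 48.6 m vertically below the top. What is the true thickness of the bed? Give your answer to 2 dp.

30.18 m

Two edge vectors: TP11→TP12 = (-433, -339, -655.8), TP11→TP13 = (-286, 833, 0.4).
Normal n = (TP11→TP12) × (TP11→TP13) = (546145.8, 187732, -457643).
So ∂z/∂E = −n_x/n_z = 1.19339 and ∂z/∂N = −n_y/n_z = 0.41021.
|∇z| = √(a²+b²) = 1.26192, so dip δ = arctan(1.26192) = 51.61°.
True thickness = vertical thickness × cos δ = 48.6 × cos 51.61° = 30.18 m.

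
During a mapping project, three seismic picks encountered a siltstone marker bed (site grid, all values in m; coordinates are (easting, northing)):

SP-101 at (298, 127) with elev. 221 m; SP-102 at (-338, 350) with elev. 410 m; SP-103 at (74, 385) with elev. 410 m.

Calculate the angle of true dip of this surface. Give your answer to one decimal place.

Two edge vectors: SP-101→SP-102 = (-636, 223, 189), SP-101→SP-103 = (-224, 258, 189).
Normal n = (SP-101→SP-102) × (SP-101→SP-103) = (-6615, 77868, -114136).
So ∂z/∂E = −n_x/n_z = −0.05796 and ∂z/∂N = −n_y/n_z = 0.68224.
Gradient magnitude |∇z| = √(a² + b²) = √(0.00336 + 0.46545) = 0.68470.
True dip = arctan(0.68470) = 34.4°, dipping toward S (azimuth ≈ 175°).

34.4°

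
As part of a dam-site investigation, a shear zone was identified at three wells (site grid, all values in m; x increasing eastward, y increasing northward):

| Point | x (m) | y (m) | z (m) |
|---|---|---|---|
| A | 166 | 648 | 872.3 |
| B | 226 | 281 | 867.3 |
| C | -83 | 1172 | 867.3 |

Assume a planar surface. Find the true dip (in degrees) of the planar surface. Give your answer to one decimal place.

Two edge vectors: A→B = (60, -367, -5), A→C = (-249, 524, -5).
Normal n = (A→B) × (A→C) = (4455, 1545, -59943).
So ∂z/∂x = −n_x/n_z = 0.07432 and ∂z/∂y = −n_y/n_z = 0.02577.
Gradient magnitude |∇z| = √(a² + b²) = √(0.00552 + 0.00066) = 0.07866.
True dip = arctan(0.07866) = 4.5°, dipping toward WSW (azimuth ≈ 251°).

4.5°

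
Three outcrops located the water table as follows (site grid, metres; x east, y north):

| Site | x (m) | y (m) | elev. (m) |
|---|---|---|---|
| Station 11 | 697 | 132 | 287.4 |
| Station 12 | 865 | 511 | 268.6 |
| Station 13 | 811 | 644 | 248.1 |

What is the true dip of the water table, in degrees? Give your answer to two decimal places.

9.16°

Let the plane be z = a·x + b·y + c.
Station 12−Station 11: 168a + 379b = −18.8;  Station 13−Station 11: 114a + 512b = −39.3.
Solving gives a = 0.12308, b = −0.10416.
Gradient magnitude |∇z| = √(a² + b²) = √(0.01515 + 0.01085) = 0.16124.
True dip = arctan(0.16124) = 9.16°, dipping toward NW (azimuth ≈ 310°).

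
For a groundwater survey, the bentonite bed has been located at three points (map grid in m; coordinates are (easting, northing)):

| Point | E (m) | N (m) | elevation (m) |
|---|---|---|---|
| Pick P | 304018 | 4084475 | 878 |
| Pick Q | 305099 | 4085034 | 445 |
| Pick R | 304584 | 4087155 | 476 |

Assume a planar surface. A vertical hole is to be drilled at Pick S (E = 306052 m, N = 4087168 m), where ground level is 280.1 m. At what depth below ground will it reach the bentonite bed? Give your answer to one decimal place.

Two edge vectors: Pick P→Pick Q = (1081, 559, -433), Pick P→Pick R = (566, 2680, -402).
Normal n = (Pick P→Pick Q) × (Pick P→Pick R) = (935722, 189484, 2580686).
So ∂z/∂E = −n_x/n_z = −0.362586537 and ∂z/∂N = −n_y/n_z = −0.073423888.
Intercept c from Pick P: 878 + 110232.83 + 299898.04 = 411008.87.
At (306052, 4087168): z_contact = −110970.33 − 300095.77 + 411008.87 = -57.23 m.
Depth below ground = 280.1 − (-57.23) = 337.3 m.

337.3 m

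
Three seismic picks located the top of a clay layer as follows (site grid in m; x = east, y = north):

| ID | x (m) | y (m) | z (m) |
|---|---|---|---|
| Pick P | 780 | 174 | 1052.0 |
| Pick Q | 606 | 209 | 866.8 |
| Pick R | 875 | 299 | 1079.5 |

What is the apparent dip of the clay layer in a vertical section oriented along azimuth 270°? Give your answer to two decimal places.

Two edge vectors: Pick P→Pick Q = (-174, 35, -185.2), Pick P→Pick R = (95, 125, 27.5).
Normal n = (Pick P→Pick Q) × (Pick P→Pick R) = (24112.5, -12809, -25075).
So ∂z/∂x = −n_x/n_z = 0.96162 and ∂z/∂y = −n_y/n_z = −0.51083.
Unit vector along 270° is (sin 270°, cos 270°) = (-1.0000, -0.0000).
Slope in that direction = a·(-1.0000) + b·(-0.0000) = −0.96162.
Apparent dip = arctan|0.96162| = 43.88° (true dip is 47.4°, so apparent ≤ true as expected).

43.88°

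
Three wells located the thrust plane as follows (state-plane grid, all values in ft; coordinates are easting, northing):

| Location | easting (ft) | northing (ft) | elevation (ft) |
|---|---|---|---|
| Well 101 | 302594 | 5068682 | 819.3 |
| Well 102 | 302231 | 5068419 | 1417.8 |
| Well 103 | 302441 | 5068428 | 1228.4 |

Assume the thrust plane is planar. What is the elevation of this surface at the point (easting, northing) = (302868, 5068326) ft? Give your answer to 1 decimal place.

975.1 ft

Let the plane be z = a·easting + b·northing + c.
Well 102−Well 101: −363a − 263b = 598.5;  Well 103−Well 101: −153a − 254b = 409.1.
Solving gives a = −0.854948714, b = −1.095641129.
Then c = 819.3 − a·302594 − b·5068682 = 5812978.12.
At (302868, 5068326): z = −258936.6 − 5553066.4 + 5812978.12 = 975.1 ft.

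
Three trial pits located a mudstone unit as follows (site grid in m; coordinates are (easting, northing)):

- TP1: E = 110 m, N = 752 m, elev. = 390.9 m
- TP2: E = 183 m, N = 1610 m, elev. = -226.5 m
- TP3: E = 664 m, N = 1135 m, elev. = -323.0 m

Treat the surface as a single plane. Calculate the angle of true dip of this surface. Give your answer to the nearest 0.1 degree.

46.7°

Let the plane be z = a·E + b·N + c.
TP2−TP1: 73a + 858b = −617.4;  TP3−TP1: 554a + 383b = −713.9.
Solving gives a = −0.84060, b = −0.64806.
Gradient magnitude |∇z| = √(a² + b²) = √(0.70661 + 0.41998) = 1.06141.
True dip = arctan(1.06141) = 46.7°, dipping toward NE (azimuth ≈ 052°).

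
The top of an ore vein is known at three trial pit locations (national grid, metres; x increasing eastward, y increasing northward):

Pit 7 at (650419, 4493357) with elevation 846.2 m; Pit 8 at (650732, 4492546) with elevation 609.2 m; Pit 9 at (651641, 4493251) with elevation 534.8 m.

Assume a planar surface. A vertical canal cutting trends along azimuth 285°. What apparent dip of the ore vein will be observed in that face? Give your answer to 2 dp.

15.71°

Two edge vectors: Pit 7→Pit 8 = (313, -811, -237), Pit 7→Pit 9 = (1222, -106, -311.4).
Normal n = (Pit 7→Pit 8) × (Pit 7→Pit 9) = (227423.4, -192145.8, 957864).
So ∂z/∂x = −n_x/n_z = −0.23743 and ∂z/∂y = −n_y/n_z = 0.20060.
Unit vector along 285° is (sin 285°, cos 285°) = (-0.9659, 0.2588).
Slope in that direction = a·(-0.9659) + b·(0.2588) = 0.28126.
Apparent dip = arctan|0.28126| = 15.71° (true dip is 17.3°, so apparent ≤ true as expected).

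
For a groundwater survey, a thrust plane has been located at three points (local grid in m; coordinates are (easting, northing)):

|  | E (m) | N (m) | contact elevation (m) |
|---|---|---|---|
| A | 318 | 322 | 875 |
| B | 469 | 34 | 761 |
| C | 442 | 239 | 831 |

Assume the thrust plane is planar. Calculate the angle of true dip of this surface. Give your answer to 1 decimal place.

19.4°

Two edge vectors: A→B = (151, -288, -114), A→C = (124, -83, -44).
Normal n = (A→B) × (A→C) = (3210, -7492, 23179).
So ∂z/∂E = −n_x/n_z = −0.13849 and ∂z/∂N = −n_y/n_z = 0.32322.
Gradient magnitude |∇z| = √(a² + b²) = √(0.01918 + 0.10447) = 0.35164.
True dip = arctan(0.35164) = 19.4°, dipping toward SSE (azimuth ≈ 157°).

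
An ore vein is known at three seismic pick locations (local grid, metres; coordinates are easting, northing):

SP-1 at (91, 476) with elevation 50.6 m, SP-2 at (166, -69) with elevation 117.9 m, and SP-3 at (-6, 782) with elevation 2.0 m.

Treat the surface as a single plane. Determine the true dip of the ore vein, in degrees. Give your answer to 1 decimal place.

12.4°

Let the plane be z = a·easting + b·northing + c.
SP-2−SP-1: 75a − 545b = 67.3;  SP-3−SP-1: −97a + 306b = −48.6.
Solving gives a = 0.19700, b = −0.09638.
Gradient magnitude |∇z| = √(a² + b²) = √(0.03881 + 0.00929) = 0.21931.
True dip = arctan(0.21931) = 12.4°, dipping toward WNW (azimuth ≈ 296°).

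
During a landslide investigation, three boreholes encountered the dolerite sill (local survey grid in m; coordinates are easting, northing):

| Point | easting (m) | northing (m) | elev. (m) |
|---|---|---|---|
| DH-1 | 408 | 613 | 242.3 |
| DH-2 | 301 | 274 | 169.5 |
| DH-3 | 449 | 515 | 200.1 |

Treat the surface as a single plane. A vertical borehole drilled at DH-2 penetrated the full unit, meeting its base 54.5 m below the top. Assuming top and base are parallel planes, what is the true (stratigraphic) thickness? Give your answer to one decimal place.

50.1 m

Two edge vectors: DH-1→DH-2 = (-107, -339, -72.8), DH-1→DH-3 = (41, -98, -42.2).
Normal n = (DH-1→DH-2) × (DH-1→DH-3) = (7171.4, -7500.2, 24385).
So ∂z/∂easting = −n_x/n_z = −0.29409 and ∂z/∂northing = −n_y/n_z = 0.30757.
|∇z| = √(a²+b²) = 0.42555, so dip δ = arctan(0.42555) = 23.05°.
True thickness = vertical thickness × cos δ = 54.5 × cos 23.05° = 50.1 m.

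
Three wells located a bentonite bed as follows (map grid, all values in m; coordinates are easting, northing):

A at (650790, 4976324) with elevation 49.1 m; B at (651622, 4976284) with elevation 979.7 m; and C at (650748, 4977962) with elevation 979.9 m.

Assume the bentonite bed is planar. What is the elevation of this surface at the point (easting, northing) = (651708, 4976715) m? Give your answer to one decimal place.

1336.0 m

Two edge vectors: A→B = (832, -40, 930.6), A→C = (-42, 1638, 930.8).
Normal n = (A→B) × (A→C) = (-1561554.8, -813510.8, 1361136).
So ∂z/∂easting = −n_x/n_z = 1.147243773 and ∂z/∂northing = −n_y/n_z = 0.597670475.
Intercept c from A: 49.1 − 746614.77 − 2974201.93 = −3720767.61.
At (651708, 4976715): z = 747667.9 + 2974435.6 − 3720767.61 = 1336.0 m.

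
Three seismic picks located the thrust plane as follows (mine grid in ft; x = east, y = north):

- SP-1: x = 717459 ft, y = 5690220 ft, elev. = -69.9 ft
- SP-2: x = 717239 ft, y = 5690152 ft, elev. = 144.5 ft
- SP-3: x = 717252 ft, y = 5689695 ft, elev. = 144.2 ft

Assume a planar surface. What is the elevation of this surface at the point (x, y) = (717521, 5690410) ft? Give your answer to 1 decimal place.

Two edge vectors: SP-1→SP-2 = (-220, -68, 214.4), SP-1→SP-3 = (-207, -525, 214.1).
Normal n = (SP-1→SP-2) × (SP-1→SP-3) = (98001.2, 2721.2, 101424).
So ∂z/∂x = −n_x/n_z = −0.966252563 and ∂z/∂y = −n_y/n_z = −0.026829942.
Intercept c from SP-1: -69.9 + 693246.60 + 152668.27 = 845844.97.
At (717521, 5690410): z = −693306.5 − 152673.4 + 845844.97 = -134.9 ft.

-134.9 ft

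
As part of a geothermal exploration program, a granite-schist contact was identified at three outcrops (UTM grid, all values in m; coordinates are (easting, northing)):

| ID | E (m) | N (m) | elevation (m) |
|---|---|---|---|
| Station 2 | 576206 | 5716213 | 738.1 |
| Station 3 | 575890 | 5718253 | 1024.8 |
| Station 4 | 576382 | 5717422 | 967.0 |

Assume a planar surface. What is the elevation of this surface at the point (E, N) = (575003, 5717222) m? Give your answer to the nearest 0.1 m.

709.9 m

Let the plane be z = a·E + b·N + c.
Station 3−Station 2: −316a + 2040b = 286.7;  Station 4−Station 2: 176a + 1209b = 228.9.
Solving gives a = 0.162377949, b = 0.165691878.
Then c = 738.1 − a·576206 − b·5716213 = −1039955.12.
At (575003, 5717222): z = 93367.8 + 947297.3 − 1039955.12 = 709.9 m.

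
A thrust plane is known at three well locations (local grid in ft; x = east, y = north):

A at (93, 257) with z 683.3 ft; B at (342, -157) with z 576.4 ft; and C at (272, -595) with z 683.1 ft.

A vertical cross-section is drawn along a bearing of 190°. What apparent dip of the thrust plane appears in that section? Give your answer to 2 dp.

14.07°

Two edge vectors: A→B = (249, -414, -106.9), A→C = (179, -852, -0.2).
Normal n = (A→B) × (A→C) = (-90996, -19085.3, -138042).
So ∂z/∂x = −n_x/n_z = −0.65919 and ∂z/∂y = −n_y/n_z = −0.13826.
Unit vector along 190° is (sin 190°, cos 190°) = (-0.1736, -0.9848).
Slope in that direction = a·(-0.1736) + b·(-0.9848) = 0.25062.
Apparent dip = arctan|0.25062| = 14.07° (true dip is 34.0°, so apparent ≤ true as expected).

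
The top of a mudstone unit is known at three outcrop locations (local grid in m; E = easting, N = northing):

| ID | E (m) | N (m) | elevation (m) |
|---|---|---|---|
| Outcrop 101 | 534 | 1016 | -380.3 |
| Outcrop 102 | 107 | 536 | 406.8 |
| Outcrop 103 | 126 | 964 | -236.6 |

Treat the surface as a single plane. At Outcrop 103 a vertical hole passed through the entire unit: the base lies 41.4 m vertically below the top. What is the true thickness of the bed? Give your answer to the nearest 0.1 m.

22.9 m

Two edge vectors: Outcrop 101→Outcrop 102 = (-427, -480, 787.1), Outcrop 101→Outcrop 103 = (-408, -52, 143.7).
Normal n = (Outcrop 101→Outcrop 102) × (Outcrop 101→Outcrop 103) = (-28046.8, -259776.9, -173636).
So ∂z/∂E = −n_x/n_z = −0.16153 and ∂z/∂N = −n_y/n_z = −1.49610.
|∇z| = √(a²+b²) = 1.50479, so dip δ = arctan(1.50479) = 56.39°.
True thickness = vertical thickness × cos δ = 41.4 × cos 56.39° = 22.9 m.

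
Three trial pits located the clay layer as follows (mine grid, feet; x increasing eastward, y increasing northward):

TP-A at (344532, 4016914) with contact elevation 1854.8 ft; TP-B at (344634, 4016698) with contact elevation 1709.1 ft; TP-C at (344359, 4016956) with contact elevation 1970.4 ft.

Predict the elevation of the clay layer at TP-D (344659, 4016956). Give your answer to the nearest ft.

Let the plane be z = a·x + b·y + c.
TP-B−TP-A: 102a − 216b = −145.7;  TP-C−TP-A: −173a + 42b = 115.6.
Solving gives a = −0.56976786, b = 0.40547999.
Then c = 1854.8 − a·344532 − b·4016914 = −1430620.19.
At (344659, 4016956): z = −196375.6 + 1628795.3 − 1430620.19 = 1799.5 ft.

1799 ft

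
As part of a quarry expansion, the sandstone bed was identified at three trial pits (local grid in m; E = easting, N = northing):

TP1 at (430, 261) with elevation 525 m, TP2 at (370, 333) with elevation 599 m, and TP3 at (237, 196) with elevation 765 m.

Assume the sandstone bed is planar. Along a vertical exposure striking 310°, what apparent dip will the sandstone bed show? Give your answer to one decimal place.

Let the plane be z = a·E + b·N + c.
TP2−TP1: −60a + 72b = 74;  TP3−TP1: −193a − 65b = 240.
Solving gives a = −1.24129, b = −0.00663.
Unit vector along 310° is (sin 310°, cos 310°) = (-0.7660, 0.6428).
Slope in that direction = a·(-0.7660) + b·(0.6428) = 0.94662.
Apparent dip = arctan|0.94662| = 43.4° (true dip is 51.1°, so apparent ≤ true as expected).

43.4°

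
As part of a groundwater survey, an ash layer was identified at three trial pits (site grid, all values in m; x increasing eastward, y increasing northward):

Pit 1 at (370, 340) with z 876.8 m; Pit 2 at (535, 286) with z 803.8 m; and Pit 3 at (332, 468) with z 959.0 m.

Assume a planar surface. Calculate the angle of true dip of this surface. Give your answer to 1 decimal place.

Two edge vectors: Pit 1→Pit 2 = (165, -54, -73), Pit 1→Pit 3 = (-38, 128, 82.2).
Normal n = (Pit 1→Pit 2) × (Pit 1→Pit 3) = (4905.2, -10789, 19068).
So ∂z/∂x = −n_x/n_z = −0.25725 and ∂z/∂y = −n_y/n_z = 0.56582.
Gradient magnitude |∇z| = √(a² + b²) = √(0.06618 + 0.32015) = 0.62155.
True dip = arctan(0.62155) = 31.9°, dipping toward SSE (azimuth ≈ 156°).

31.9°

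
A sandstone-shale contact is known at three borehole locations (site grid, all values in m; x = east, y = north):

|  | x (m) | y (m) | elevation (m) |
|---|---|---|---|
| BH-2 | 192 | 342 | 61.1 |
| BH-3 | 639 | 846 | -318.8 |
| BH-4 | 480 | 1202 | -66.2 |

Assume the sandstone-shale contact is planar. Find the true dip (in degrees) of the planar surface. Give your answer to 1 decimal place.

48.2°

Two edge vectors: BH-2→BH-3 = (447, 504, -379.9), BH-2→BH-4 = (288, 860, -127.3).
Normal n = (BH-2→BH-3) × (BH-2→BH-4) = (262554.8, -52508.1, 239268).
So ∂z/∂x = −n_x/n_z = −1.09733 and ∂z/∂y = −n_y/n_z = 0.21945.
Gradient magnitude |∇z| = √(a² + b²) = √(1.20412 + 0.04816) = 1.11905.
True dip = arctan(1.11905) = 48.2°, dipping toward ESE (azimuth ≈ 101°).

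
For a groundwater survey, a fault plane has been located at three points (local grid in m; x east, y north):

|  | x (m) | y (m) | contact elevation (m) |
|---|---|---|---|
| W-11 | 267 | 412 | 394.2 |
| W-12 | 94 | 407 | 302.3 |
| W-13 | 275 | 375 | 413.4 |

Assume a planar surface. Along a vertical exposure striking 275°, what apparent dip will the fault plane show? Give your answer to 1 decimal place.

Let the plane be z = a·x + b·y + c.
W-12−W-11: −173a − 5b = −91.9;  W-13−W-11: 8a − 37b = 19.2.
Solving gives a = 0.54282, b = −0.40155.
Unit vector along 275° is (sin 275°, cos 275°) = (-0.9962, 0.0872).
Slope in that direction = a·(-0.9962) + b·(0.0872) = −0.57575.
Apparent dip = arctan|0.57575| = 29.9° (true dip is 34.0°, so apparent ≤ true as expected).

29.9°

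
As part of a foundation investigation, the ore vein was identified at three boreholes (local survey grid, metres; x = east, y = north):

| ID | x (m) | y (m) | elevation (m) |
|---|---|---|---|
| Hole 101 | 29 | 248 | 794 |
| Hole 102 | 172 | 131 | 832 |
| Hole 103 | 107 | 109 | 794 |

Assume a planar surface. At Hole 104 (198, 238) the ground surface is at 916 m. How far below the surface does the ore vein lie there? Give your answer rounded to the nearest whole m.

Two edge vectors: Hole 101→Hole 102 = (143, -117, 38), Hole 101→Hole 103 = (78, -139, 0).
Normal n = (Hole 101→Hole 102) × (Hole 101→Hole 103) = (5282, 2964, -10751).
So ∂z/∂x = −n_x/n_z = 0.49130 and ∂z/∂y = −n_y/n_z = 0.27570.
Intercept c from Hole 101: 794 − 14.25 − 68.37 = 711.38.
At (198, 238): z_contact = 97.3 + 65.6 + 711.38 = 874.3 m.
Depth below ground = 916 − 874.3 = 42 m.

42 m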